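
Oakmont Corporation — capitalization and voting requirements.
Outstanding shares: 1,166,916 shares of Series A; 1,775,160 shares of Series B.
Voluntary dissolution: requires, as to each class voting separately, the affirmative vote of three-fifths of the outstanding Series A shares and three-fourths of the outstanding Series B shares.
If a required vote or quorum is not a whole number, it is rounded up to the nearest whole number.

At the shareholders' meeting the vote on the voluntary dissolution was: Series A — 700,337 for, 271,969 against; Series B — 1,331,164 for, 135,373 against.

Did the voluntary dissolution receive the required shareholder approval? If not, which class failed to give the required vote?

Not approved — the Series B shares did not give the required vote.

Series A: 3/5 of 1166916 = 700149.60, rounded up to 700150; 700,150 required, 700,337 in favor — approved.
Series B: 3/4 of 1775160 = 1331370; 1,331,370 required, 1,331,164 in favor — not approved.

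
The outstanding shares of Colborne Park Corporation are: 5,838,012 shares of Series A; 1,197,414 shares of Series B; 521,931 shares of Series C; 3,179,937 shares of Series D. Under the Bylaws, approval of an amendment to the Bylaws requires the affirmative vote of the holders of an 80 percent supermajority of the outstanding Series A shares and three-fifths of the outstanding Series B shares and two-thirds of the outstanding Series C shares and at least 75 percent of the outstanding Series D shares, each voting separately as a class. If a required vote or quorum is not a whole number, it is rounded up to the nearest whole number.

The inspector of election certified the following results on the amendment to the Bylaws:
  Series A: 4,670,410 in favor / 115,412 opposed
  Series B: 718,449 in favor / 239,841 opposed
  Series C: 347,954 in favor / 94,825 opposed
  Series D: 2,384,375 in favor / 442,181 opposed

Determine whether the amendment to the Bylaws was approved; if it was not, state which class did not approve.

Not approved — the Series D shares did not give the required vote.

Series A: 4/5 of 5838012 = 4670409.60, rounded up to 4670410; 4,670,410 required, 4,670,410 in favor — approved.
Series B: 3/5 of 1197414 = 718448.40, rounded up to 718449; 718,449 required, 718,449 in favor — approved.
Series C: 2/3 of 521931 = 347954; 347,954 required, 347,954 in favor — approved.
Series D: 3/4 of 3179937 = 2384952.75, rounded up to 2384953; 2,384,953 required, 2,384,375 in favor — not approved.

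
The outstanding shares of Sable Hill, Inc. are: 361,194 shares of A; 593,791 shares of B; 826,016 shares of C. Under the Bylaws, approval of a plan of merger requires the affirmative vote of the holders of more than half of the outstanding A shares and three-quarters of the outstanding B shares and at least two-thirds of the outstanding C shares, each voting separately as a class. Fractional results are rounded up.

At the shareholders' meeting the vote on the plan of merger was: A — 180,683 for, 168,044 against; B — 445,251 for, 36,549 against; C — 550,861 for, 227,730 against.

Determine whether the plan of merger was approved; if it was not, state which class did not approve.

Not approved — the B shares did not give the required vote.

A: a majority of 361194 is 180598; 180,598 required, 180,683 in favor — approved.
B: 3/4 of 593791 = 445343.25, rounded up to 445344; 445,344 required, 445,251 in favor — not approved.
C: 2/3 of 826016 = 550677.33, rounded up to 550678; 550,678 required, 550,861 in favor — approved.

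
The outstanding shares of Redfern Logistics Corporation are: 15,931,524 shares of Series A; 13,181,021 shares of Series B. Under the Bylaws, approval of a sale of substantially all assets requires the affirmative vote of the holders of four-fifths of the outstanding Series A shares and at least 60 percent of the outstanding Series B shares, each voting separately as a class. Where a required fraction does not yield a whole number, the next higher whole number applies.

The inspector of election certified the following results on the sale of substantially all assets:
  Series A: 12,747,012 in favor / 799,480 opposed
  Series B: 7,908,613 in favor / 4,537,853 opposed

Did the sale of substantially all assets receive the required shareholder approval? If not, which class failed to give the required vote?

Approved — every class gave the required vote.

Series A: 4/5 of 15931524 = 12745219.20, rounded up to 12745220; 12,745,220 required, 12,747,012 in favor — approved.
Series B: 3/5 of 13181021 = 7908612.60, rounded up to 7908613; 7,908,613 required, 7,908,613 in favor — approved.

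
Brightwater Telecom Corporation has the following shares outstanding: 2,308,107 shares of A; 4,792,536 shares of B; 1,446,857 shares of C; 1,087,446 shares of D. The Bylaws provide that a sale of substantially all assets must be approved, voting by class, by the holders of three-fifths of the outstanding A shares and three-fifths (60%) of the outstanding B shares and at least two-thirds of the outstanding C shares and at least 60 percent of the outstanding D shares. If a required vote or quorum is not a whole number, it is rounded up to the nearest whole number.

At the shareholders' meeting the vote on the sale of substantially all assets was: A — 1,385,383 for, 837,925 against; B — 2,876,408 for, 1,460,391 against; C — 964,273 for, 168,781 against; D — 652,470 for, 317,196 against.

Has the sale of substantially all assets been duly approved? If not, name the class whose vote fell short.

Not approved — the C shares did not give the required vote.

A: 3/5 of 2308107 = 1384864.20, rounded up to 1384865; 1,384,865 required, 1,385,383 in favor — approved.
B: 3/5 of 4792536 = 2875521.60, rounded up to 2875522; 2,875,522 required, 2,876,408 in favor — approved.
C: 2/3 of 1446857 = 964571.33, rounded up to 964572; 964,572 required, 964,273 in favor — not approved.
D: 3/5 of 1087446 = 652467.60, rounded up to 652468; 652,468 required, 652,470 in favor — approved.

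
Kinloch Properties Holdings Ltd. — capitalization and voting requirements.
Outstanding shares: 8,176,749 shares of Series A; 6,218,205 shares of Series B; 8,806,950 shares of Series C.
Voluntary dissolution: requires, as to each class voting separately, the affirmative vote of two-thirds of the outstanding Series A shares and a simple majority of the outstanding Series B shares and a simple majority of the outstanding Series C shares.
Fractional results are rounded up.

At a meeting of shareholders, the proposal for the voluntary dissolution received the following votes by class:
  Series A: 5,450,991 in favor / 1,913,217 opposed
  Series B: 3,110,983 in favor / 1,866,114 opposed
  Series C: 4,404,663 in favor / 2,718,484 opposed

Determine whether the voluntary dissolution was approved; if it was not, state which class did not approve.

Not approved — the Series A shares did not give the required vote.

Series A: 2/3 of 8176749 = 5451166; 5,451,166 required, 5,450,991 in favor — not approved.
Series B: a majority of 6218205 is 3109103; 3,109,103 required, 3,110,983 in favor — approved.
Series C: a majority of 8806950 is 4403476; 4,403,476 required, 4,404,663 in favor — approved.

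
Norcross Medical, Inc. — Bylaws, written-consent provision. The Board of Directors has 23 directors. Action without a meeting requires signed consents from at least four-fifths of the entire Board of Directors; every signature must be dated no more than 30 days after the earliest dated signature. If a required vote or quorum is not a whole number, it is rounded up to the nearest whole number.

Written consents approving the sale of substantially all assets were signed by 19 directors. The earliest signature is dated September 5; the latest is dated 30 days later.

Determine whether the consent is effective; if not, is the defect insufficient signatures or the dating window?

Effective — both the signature and dating-window requirements are satisfied.

Signatures required: at least four-fifths of 23 — 4/5 of 23 = 18.40, rounded up to 19, so 19 needed; 19 signed. Sufficient.
Dating window: the latest signature is 30 days after the earliest; the limit is 30 days. Within the window.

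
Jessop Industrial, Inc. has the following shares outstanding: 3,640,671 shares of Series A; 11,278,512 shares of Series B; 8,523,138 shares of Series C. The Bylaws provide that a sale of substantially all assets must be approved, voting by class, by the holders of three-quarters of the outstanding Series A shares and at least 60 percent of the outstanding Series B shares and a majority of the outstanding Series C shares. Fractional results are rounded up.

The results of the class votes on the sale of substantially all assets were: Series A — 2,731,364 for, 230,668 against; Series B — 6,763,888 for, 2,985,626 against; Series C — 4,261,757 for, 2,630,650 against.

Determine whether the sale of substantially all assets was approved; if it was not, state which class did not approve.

Not approved — the Series B shares did not give the required vote.

Series A: 3/4 of 3640671 = 2730503.25, rounded up to 2730504; 2,730,504 required, 2,731,364 in favor — approved.
Series B: 3/5 of 11278512 = 6767107.20, rounded up to 6767108; 6,767,108 required, 6,763,888 in favor — not approved.
Series C: a majority of 8523138 is 4261570; 4,261,570 required, 4,261,757 in favor — approved.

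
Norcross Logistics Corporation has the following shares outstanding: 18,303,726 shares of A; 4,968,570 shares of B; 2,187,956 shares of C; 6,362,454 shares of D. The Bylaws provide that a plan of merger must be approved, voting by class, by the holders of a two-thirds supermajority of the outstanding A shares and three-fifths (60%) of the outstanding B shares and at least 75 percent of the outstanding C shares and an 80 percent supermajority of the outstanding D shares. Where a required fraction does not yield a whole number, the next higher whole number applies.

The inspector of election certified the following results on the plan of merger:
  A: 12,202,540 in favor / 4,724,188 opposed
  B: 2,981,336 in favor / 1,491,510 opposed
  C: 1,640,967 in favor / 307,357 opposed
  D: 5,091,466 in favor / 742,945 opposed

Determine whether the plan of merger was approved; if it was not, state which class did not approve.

A: 2/3 of 18303726 = 12202484; 12,202,484 required, 12,202,540 in favor — approved.
B: 3/5 of 4968570 = 2981142; 2,981,142 required, 2,981,336 in favor — approved.
C: 3/4 of 2187956 = 1640967; 1,640,967 required, 1,640,967 in favor — approved.
D: 4/5 of 6362454 = 5089963.20, rounded up to 5089964; 5,089,964 required, 5,091,466 in favor — approved.

Approved — every class gave the required vote.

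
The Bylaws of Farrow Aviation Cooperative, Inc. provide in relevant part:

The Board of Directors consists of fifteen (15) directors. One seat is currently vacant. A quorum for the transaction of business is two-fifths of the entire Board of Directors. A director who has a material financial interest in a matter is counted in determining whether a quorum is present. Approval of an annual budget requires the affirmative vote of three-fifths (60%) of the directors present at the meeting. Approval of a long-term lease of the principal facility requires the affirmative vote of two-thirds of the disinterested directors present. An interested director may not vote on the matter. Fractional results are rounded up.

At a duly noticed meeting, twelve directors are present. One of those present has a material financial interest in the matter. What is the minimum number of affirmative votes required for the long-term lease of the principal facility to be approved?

8

The long-term lease of the principal facility requires two-thirds of the disinterested directors present (12 − 1 = 11).
2/3 of 11 = 7.33, rounded up to 8.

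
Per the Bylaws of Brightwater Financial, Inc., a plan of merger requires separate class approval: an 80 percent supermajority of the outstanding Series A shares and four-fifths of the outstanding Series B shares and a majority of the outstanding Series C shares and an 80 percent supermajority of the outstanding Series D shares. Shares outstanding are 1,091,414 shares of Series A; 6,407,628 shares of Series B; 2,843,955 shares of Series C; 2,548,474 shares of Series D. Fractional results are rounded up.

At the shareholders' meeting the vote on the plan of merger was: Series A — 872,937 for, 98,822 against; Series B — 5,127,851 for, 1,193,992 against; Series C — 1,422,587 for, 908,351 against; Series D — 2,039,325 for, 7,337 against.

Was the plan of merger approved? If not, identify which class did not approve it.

Series A: 4/5 of 1091414 = 873131.20, rounded up to 873132; 873,132 required, 872,937 in favor — not approved.
Series B: 4/5 of 6407628 = 5126102.40, rounded up to 5126103; 5,126,103 required, 5,127,851 in favor — approved.
Series C: a majority of 2843955 is 1421978; 1,421,978 required, 1,422,587 in favor — approved.
Series D: 4/5 of 2548474 = 2038779.20, rounded up to 2038780; 2,038,780 required, 2,039,325 in favor — approved.

Not approved — the Series A shares did not give the required vote.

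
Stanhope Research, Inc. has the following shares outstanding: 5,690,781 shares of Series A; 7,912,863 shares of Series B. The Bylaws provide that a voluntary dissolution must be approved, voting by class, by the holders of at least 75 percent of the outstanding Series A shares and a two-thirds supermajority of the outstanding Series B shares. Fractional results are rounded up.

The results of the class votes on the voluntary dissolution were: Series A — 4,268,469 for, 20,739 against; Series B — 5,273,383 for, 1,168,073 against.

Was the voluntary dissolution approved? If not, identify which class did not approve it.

Series A: 3/4 of 5690781 = 4268085.75, rounded up to 4268086; 4,268,086 required, 4,268,469 in favor — approved.
Series B: 2/3 of 7912863 = 5275242; 5,275,242 required, 5,273,383 in favor — not approved.

Not approved — the Series B shares did not give the required vote.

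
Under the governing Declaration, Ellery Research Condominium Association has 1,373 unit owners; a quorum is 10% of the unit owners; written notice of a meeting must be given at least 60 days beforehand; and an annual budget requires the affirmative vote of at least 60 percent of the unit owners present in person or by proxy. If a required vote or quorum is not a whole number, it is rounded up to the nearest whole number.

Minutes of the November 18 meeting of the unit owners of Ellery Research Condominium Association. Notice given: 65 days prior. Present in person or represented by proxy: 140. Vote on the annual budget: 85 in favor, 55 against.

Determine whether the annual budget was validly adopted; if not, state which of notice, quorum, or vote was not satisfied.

Notice: 65 days given; 60 required. Satisfied.
Quorum: 10% of 1,373 = 137.30, rounded up to 138; 140 present. Satisfied.
Vote: requires three-fifths of those present (140); 3/5 of 140 = 84, so 84 needed; 85 in favor. Satisfied.

Valid — all requirements satisfied.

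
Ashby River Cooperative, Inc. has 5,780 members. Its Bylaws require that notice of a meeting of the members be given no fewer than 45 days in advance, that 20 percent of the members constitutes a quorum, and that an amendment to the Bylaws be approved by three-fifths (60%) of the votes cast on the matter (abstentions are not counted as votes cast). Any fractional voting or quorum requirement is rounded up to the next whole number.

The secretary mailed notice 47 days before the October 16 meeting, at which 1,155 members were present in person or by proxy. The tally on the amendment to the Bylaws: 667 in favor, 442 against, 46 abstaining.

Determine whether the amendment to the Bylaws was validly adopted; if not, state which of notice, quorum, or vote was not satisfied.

Invalid — quorum requirement not satisfied.

Notice: 47 days given; 45 required. Satisfied.
Quorum: 20% of 5,780 = 1,156; 1,155 present. Not satisfied.
Vote: requires three-fifths of the votes cast (1,155 − 46 abstaining = 1,109); 3/5 of 1109 = 665.40, rounded up to 666, so 666 needed; 667 in favor. Satisfied.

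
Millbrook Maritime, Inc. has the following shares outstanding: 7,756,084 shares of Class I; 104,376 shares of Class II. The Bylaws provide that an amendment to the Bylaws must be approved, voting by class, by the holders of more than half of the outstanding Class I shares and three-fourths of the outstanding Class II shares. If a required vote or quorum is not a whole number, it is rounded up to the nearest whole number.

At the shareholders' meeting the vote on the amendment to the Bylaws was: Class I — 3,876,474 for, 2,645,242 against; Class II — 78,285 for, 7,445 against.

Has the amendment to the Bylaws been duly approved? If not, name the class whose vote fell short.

Class I: a majority of 7756084 is 3878043; 3,878,043 required, 3,876,474 in favor — not approved.
Class II: 3/4 of 104376 = 78282; 78,282 required, 78,285 in favor — approved.

Not approved — the Class I shares did not give the required vote.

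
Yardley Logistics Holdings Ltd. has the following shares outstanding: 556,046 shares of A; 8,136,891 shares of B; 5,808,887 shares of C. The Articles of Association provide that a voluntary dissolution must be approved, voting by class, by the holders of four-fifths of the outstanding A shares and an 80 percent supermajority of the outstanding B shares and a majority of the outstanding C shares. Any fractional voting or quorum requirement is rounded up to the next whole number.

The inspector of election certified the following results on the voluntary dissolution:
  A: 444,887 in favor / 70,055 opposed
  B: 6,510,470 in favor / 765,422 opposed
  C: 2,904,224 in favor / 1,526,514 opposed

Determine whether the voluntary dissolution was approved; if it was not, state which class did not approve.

A: 4/5 of 556046 = 444836.80, rounded up to 444837; 444,837 required, 444,887 in favor — approved.
B: 4/5 of 8136891 = 6509512.80, rounded up to 6509513; 6,509,513 required, 6,510,470 in favor — approved.
C: a majority of 5808887 is 2904444; 2,904,444 required, 2,904,224 in favor — not approved.

Not approved — the C shares did not give the required vote.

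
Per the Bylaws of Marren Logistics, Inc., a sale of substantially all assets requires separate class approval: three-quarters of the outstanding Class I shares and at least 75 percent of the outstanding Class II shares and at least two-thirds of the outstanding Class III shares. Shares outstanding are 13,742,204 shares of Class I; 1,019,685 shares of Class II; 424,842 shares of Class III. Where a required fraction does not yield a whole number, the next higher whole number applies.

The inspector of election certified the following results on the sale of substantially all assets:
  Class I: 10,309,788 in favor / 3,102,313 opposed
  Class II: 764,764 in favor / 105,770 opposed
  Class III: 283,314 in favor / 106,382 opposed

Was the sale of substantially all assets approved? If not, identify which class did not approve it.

Class I: 3/4 of 13742204 = 10306653; 10,306,653 required, 10,309,788 in favor — approved.
Class II: 3/4 of 1019685 = 764763.75, rounded up to 764764; 764,764 required, 764,764 in favor — approved.
Class III: 2/3 of 424842 = 283228; 283,228 required, 283,314 in favor — approved.

Approved — every class gave the required vote.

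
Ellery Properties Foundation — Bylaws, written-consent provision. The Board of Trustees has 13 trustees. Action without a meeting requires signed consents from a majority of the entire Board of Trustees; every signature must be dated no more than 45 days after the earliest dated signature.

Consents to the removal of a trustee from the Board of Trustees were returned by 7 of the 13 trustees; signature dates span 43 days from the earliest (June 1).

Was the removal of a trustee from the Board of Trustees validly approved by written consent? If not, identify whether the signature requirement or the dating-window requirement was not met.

Signatures required: a majority of 13 — a majority of 13 is 7, so 7 needed; 7 signed. Sufficient.
Dating window: the latest signature is 43 days after the earliest; the limit is 45 days. Within the window.

Effective — both the signature and dating-window requirements are satisfied.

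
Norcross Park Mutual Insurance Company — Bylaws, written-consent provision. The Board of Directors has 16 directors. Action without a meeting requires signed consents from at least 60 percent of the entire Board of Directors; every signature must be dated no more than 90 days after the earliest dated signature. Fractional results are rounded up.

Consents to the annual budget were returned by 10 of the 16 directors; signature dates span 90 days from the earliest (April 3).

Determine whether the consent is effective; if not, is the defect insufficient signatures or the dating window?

Signatures required: at least 60 percent of 16 — 3/5 of 16 = 9.60, rounded up to 10, so 10 needed; 10 signed. Sufficient.
Dating window: the latest signature is 90 days after the earliest; the limit is 90 days. Within the window.

Effective — both the signature and dating-window requirements are satisfied.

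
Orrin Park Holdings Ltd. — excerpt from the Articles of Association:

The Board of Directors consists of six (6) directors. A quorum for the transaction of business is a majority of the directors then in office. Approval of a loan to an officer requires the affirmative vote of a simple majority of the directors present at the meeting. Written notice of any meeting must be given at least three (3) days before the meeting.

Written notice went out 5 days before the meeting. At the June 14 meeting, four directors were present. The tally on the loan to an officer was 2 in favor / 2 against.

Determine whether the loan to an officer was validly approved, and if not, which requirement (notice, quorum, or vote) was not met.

Notice: 5 days given; 3 required (5 ≥ 3). Satisfied.
Quorum: 4 present; quorum is 4. Satisfied.
Vote: the loan to an officer requires a majority of the directors present (4). A majority of 4 is 3, so 3 affirmative votes are needed; 2 voted in favor. Not satisfied.

Invalid — vote requirement not satisfied.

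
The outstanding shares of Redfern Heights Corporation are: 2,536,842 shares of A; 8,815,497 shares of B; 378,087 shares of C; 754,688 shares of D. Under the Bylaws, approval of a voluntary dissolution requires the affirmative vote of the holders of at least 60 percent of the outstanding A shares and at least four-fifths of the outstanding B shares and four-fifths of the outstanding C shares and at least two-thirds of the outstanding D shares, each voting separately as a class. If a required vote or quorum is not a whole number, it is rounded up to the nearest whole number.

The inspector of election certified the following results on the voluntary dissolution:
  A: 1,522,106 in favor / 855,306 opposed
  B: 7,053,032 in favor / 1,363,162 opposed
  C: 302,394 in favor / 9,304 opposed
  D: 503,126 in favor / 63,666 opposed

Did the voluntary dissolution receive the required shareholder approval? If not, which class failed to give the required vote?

Not approved — the C shares did not give the required vote.

A: 3/5 of 2536842 = 1522105.20, rounded up to 1522106; 1,522,106 required, 1,522,106 in favor — approved.
B: 4/5 of 8815497 = 7052397.60, rounded up to 7052398; 7,052,398 required, 7,053,032 in favor — approved.
C: 4/5 of 378087 = 302469.60, rounded up to 302470; 302,470 required, 302,394 in favor — not approved.
D: 2/3 of 754688 = 503125.33, rounded up to 503126; 503,126 required, 503,126 in favor — approved.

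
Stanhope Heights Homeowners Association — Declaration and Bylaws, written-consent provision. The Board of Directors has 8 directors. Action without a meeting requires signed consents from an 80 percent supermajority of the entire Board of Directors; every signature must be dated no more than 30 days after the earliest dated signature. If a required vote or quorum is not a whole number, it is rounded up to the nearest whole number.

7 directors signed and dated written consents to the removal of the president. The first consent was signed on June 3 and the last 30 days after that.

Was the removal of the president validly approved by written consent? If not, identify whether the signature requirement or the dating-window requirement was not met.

Effective — both the signature and dating-window requirements are satisfied.

Signatures required: an 80 percent supermajority of 8 — 4/5 of 8 = 6.40, rounded up to 7, so 7 needed; 7 signed. Sufficient.
Dating window: the latest signature is 30 days after the earliest; the limit is 30 days. Within the window.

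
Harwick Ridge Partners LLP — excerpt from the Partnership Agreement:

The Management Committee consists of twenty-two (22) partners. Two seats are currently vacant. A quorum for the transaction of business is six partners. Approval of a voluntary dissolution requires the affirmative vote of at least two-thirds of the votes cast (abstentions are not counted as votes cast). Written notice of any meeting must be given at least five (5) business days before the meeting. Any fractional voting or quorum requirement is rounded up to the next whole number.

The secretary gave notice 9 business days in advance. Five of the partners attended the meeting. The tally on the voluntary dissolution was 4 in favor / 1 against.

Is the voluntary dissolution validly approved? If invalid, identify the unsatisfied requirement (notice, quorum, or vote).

Invalid — quorum requirement not satisfied.

Notice: 9 business days given; 5 required (9 ≥ 5). Satisfied.
Quorum: 5 present; quorum is 6. Not satisfied.
Vote: the voluntary dissolution requires two-thirds of the votes cast (5). 2/3 of 5 = 3.33, rounded up to 4, so 4 affirmative votes are needed; 4 voted in favor. Satisfied. (Moot — without a quorum no business can be validly transacted.)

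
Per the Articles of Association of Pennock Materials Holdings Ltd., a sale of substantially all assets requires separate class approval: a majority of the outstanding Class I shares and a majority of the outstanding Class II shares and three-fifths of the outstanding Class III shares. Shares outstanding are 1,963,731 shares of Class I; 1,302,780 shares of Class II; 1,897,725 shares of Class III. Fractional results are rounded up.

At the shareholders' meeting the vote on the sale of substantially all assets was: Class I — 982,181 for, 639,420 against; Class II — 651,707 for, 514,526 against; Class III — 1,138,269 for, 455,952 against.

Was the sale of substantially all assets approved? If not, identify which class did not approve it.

Class I: a majority of 1963731 is 981866; 981,866 required, 982,181 in favor — approved.
Class II: a majority of 1302780 is 651391; 651,391 required, 651,707 in favor — approved.
Class III: 3/5 of 1897725 = 1138635; 1,138,635 required, 1,138,269 in favor — not approved.

Not approved — the Class III shares did not give the required vote.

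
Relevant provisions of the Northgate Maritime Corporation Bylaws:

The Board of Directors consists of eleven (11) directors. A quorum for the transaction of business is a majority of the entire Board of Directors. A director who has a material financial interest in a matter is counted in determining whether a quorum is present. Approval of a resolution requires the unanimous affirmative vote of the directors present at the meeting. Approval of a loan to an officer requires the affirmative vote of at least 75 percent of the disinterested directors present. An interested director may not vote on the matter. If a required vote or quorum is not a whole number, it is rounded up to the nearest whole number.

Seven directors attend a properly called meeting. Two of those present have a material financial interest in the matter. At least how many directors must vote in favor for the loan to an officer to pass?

The loan to an officer requires three-fourths of the disinterested directors present (7 − 2 = 5).
3/4 of 5 = 3.75, rounded up to 4.

4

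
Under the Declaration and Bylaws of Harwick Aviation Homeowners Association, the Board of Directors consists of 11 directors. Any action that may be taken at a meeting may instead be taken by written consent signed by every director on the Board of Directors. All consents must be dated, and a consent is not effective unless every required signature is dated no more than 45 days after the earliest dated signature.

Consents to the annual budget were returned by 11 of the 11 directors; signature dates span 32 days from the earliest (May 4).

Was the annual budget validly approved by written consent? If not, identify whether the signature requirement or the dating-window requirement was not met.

Effective — both the signature and dating-window requirements are satisfied.

Signatures required: all of 11 — unanimous means all 11, so 11 needed; 11 signed. Sufficient.
Dating window: the latest signature is 32 days after the earliest; the limit is 45 days. Within the window.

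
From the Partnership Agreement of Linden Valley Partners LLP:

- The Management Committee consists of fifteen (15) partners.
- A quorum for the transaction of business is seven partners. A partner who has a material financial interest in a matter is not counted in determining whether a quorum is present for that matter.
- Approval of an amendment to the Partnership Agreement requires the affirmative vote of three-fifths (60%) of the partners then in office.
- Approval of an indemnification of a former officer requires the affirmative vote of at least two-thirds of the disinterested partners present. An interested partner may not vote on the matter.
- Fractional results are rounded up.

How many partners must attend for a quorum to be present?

7

The quorum is fixed at 7.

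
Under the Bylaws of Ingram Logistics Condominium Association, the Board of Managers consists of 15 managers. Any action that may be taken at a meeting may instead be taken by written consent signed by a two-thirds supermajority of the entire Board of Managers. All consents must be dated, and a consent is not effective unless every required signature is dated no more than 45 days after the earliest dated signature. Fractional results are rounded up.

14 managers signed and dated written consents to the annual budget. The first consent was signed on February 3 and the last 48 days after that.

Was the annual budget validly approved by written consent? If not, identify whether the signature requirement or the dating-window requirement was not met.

Not effective — dating-window requirement not satisfied.

Signatures required: a two-thirds supermajority of 15 — 2/3 of 15 = 10, so 10 needed; 14 signed. Sufficient.
Dating window: the latest signature is 48 days after the earliest; the limit is 45 days. Outside the window.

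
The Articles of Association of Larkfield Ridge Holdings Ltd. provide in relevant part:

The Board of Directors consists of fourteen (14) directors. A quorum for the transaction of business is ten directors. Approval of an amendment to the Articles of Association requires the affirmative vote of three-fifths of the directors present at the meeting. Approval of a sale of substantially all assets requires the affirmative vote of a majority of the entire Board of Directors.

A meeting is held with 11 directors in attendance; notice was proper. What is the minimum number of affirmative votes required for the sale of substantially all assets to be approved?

8

The sale of substantially all assets requires a majority of the entire Board of Directors (14).
A majority of 14 is 8.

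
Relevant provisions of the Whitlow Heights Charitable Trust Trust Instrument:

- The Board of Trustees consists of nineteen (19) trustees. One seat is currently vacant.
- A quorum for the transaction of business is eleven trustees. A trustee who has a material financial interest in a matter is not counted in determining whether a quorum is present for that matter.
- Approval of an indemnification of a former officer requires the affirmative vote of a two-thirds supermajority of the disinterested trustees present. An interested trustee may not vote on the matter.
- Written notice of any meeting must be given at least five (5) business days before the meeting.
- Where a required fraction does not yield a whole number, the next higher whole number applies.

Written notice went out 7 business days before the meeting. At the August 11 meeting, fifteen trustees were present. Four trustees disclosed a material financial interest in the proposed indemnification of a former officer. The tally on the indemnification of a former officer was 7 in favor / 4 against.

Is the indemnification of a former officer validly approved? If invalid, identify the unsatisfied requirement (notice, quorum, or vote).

Notice: 7 business days given; 5 required (7 ≥ 5). Satisfied.
Quorum: 15 present, but the 4 interested trustees do not count, leaving 11. Quorum is 11. Satisfied.
Vote: the indemnification of a former officer requires two-thirds of the disinterested trustees present (15 − 4 = 11). 2/3 of 11 = 7.33, rounded up to 8, so 8 affirmative votes are needed; 7 voted in favor. Not satisfied.

Invalid — vote requirement not satisfied.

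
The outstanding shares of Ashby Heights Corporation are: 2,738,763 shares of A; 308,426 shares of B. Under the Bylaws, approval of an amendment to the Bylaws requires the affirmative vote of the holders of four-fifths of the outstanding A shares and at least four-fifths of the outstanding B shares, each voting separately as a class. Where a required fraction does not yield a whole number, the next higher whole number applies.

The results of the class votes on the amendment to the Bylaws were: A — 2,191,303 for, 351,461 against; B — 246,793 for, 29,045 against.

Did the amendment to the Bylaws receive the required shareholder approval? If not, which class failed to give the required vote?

Approved — every class gave the required vote.

A: 4/5 of 2738763 = 2191010.40, rounded up to 2191011; 2,191,011 required, 2,191,303 in favor — approved.
B: 4/5 of 308426 = 246740.80, rounded up to 246741; 246,741 required, 246,793 in favor — approved.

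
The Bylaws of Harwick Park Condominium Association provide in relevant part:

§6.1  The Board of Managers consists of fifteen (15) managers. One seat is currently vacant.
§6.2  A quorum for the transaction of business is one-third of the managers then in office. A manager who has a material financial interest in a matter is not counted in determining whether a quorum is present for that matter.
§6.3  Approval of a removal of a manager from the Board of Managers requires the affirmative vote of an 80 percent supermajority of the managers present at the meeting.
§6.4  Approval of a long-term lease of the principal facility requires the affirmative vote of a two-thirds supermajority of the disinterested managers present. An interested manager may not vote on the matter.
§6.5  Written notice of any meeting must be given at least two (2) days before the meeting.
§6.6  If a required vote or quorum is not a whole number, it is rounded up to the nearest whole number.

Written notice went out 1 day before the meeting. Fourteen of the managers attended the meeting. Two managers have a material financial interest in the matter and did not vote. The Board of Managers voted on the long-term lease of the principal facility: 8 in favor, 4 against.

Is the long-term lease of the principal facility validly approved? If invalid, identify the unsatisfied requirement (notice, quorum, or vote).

Notice: 1 day given; 2 required (1 < 2). Not satisfied.
Quorum: 14 present, but the 2 interested managers do not count, leaving 12. Quorum is 5. Satisfied.
Vote: the long-term lease of the principal facility requires two-thirds of the disinterested managers present (14 − 2 = 12). 2/3 of 12 = 8, so 8 affirmative votes are needed; 8 voted in favor. Satisfied.

Invalid — notice requirement not satisfied.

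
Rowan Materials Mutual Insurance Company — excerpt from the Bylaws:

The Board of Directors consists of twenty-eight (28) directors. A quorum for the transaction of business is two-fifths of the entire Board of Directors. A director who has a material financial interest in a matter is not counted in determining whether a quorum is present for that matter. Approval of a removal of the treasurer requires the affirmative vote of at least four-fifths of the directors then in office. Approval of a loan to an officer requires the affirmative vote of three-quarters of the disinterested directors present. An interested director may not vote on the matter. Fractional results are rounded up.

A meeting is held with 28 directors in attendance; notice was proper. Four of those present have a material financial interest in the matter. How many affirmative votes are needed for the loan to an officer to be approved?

The loan to an officer requires three-fourths of the disinterested directors present (28 − 4 = 24).
3/4 of 24 = 18.

18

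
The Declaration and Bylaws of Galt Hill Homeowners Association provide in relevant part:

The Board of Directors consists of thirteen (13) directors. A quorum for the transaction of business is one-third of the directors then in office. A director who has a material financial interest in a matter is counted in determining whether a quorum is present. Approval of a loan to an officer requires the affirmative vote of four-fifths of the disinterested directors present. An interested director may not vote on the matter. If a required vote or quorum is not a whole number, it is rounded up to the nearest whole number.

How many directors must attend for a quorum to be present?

1/3 of 13 = 4.33, rounded up to 5.

5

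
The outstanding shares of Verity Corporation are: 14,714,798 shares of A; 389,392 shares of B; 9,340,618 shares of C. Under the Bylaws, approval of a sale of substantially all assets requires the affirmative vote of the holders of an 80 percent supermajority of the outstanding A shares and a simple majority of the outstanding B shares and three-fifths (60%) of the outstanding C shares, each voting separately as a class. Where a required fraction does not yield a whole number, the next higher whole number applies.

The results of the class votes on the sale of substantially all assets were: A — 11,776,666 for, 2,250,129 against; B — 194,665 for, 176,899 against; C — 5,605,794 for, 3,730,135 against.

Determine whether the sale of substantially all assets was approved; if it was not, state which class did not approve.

Not approved — the B shares did not give the required vote.

A: 4/5 of 14714798 = 11771838.40, rounded up to 11771839; 11,771,839 required, 11,776,666 in favor — approved.
B: a majority of 389392 is 194697; 194,697 required, 194,665 in favor — not approved.
C: 3/5 of 9340618 = 5604370.80, rounded up to 5604371; 5,604,371 required, 5,605,794 in favor — approved.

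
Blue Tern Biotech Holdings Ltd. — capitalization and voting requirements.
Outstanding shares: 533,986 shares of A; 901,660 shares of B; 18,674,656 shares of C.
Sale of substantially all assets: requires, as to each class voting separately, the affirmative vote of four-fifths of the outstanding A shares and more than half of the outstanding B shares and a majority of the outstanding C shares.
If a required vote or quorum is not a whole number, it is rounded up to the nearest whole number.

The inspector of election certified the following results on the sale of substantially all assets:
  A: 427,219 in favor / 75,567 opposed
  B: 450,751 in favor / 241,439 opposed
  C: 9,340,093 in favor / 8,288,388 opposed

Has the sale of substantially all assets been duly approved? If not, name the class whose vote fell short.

A: 4/5 of 533986 = 427188.80, rounded up to 427189; 427,189 required, 427,219 in favor — approved.
B: a majority of 901660 is 450831; 450,831 required, 450,751 in favor — not approved.
C: a majority of 18674656 is 9337329; 9,337,329 required, 9,340,093 in favor — approved.

Not approved — the B shares did not give the required vote.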